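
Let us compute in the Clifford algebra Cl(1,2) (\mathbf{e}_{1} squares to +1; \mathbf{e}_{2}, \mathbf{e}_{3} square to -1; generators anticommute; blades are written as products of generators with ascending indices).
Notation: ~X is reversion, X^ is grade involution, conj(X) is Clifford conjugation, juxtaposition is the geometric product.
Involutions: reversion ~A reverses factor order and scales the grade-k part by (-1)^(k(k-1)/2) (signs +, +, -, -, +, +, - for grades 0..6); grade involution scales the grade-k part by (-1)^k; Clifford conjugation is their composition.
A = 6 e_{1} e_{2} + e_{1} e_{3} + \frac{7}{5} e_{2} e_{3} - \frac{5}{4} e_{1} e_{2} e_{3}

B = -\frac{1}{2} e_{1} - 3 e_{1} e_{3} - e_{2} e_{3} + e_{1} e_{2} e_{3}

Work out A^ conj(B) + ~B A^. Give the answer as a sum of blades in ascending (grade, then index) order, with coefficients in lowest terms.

first term: \frac{7}{20} - \frac{53}{20} e_{1} - \frac{31}{4} e_{2} + \frac{11}{2} e_{3} - \frac{16}{5} e_{1} e_{2} - 6 e_{1} e_{3} - \frac{139}{8} e_{2} e_{3} + \frac{7}{10} e_{1} e_{2} e_{3}
second term: \frac{57}{20} + \frac{3}{20} e_{1} - \frac{23}{4} e_{2} - \frac{13}{2} e_{3} + \frac{16}{5} e_{1} e_{2} + 6 e_{1} e_{3} + \frac{139}{8} e_{2} e_{3} - \frac{7}{10} e_{1} e_{2} e_{3}
Answer: \frac{16}{5} - \frac{5}{2} e_{1} - \frac{27}{2} e_{2} - e_{3}


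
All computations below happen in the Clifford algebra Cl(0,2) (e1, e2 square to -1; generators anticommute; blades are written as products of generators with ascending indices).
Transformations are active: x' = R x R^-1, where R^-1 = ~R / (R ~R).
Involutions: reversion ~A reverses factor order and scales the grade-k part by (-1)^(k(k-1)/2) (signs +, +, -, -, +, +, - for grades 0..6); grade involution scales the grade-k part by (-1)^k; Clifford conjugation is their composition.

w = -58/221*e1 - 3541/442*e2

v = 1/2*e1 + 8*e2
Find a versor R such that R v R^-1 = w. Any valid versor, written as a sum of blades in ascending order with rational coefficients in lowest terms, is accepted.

Why this works: both vectors square to -257/4, so q(v) = q(w) and R = v + w = 105/442*e1 - 5/442*e2 carries v to w — its own direction survives, the complement (v - w)/2 flips.
Answer: 105/442*e1 - 5/442*e2


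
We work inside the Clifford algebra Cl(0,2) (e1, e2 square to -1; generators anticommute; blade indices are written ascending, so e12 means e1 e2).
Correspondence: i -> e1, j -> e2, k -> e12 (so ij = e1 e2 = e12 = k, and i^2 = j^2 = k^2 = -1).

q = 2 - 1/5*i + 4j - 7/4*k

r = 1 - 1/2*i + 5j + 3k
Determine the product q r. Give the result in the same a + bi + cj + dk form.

In blades: q = 2 - 1/5*e1 + 4*e2 - 7/4*e12, r = 1 - 1/2*e1 + 5*e2 + 3*e12.
Distribute q over r term by term (generator squares from the signature, products reordered to ascending indices): (2)*r = 2 - e1 + 10*e2 + 6*e12; (-1/5*e1)*r = -1/10 - 1/5*e1 + 3/5*e2 - e12; (4*e2)*r = -20 + 12*e1 + 4*e2 + 2*e12; (-7/4*e12)*r = 21/4 + 35/4*e1 + 7/8*e2 - 7/4*e12.
Sum: -257/20 + 391/20*e1 + 619/40*e2 + 21/4*e12; translating back through the correspondence:
Answer: -257/20 + 391/20*i + 619/40*j + 21/4*k


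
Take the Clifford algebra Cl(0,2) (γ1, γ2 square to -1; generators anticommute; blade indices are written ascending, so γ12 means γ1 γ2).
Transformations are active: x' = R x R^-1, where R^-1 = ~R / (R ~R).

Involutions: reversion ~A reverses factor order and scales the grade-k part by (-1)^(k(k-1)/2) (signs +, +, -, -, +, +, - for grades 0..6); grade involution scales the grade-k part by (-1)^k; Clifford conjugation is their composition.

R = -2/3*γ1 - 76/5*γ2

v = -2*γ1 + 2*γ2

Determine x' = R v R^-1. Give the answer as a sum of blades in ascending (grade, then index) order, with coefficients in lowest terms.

~R = -2/3*γ1 - 76/5*γ2, and R ~R = -52084/225, so R^-1 = ~R / (-52084/225).
R v = 436/15 - 476/15*γ12
Answer: 28222/13021*γ1 + 23662/13021*γ2


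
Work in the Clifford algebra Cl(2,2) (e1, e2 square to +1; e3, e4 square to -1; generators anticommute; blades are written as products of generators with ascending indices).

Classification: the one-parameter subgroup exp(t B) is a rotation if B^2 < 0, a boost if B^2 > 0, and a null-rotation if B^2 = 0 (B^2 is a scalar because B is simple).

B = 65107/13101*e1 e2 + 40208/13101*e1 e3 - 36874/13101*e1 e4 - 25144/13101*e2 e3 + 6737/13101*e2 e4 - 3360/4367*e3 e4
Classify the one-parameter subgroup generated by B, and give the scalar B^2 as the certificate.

B^2 term by term: the squares give (65107/13101)^2*(e1 e2)^2 + (40208/13101)^2*(e1 e3)^2 + (-36874/13101)^2*(e1 e4)^2 + (-25144/13101)^2*(e2 e3)^2 + (6737/13101)^2*(e2 e4)^2 + (-3360/4367)^2*(e3 e4)^2 = 4238921449/171636201*(-1) + 1616683264/171636201*(+1) + 1359691876/171636201*(+1) + 632220736/171636201*(+1) + 45387169/171636201*(+1) + 11289600/19070689*(-1) = -4 (each basis 2-blade squares to minus the product of its generators' squares); cross terms between blades sharing an index anticommute and cancel; the commuting (index-disjoint) pairs give grade-4 terms 2*c*c'*(blade product), which cancel blade by blade — e1 e2 e3 e4: -145839680/19070689 - 541762592/171636201 + 1854319712/171636201 = 0 — confirming B is simple. So B^2 = -4.
Answer: rotation, certificate B^2 = -4. Certificate logic: -4 is a conjugation-invariant scalar, so its sign fixes rotation versus boost versus null-rotation outright.


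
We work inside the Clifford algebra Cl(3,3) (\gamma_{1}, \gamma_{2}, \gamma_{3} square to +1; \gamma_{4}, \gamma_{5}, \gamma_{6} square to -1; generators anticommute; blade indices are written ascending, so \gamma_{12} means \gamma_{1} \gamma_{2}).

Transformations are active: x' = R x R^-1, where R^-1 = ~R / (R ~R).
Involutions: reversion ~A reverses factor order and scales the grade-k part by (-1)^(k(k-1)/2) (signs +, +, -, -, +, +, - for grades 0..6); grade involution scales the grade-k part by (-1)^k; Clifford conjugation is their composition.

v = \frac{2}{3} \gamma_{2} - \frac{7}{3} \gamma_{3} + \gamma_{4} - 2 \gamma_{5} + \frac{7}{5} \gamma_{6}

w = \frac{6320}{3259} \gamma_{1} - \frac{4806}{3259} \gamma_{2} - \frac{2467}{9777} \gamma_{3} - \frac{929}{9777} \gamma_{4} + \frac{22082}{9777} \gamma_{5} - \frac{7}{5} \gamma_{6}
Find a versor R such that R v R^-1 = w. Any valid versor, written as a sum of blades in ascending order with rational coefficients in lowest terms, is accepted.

A norm check does it: q(v) = q(w) = -\frac{241}{225}, hence R = v + w = \frac{6320}{3259} \gamma_{1} - \frac{7900}{9777} \gamma_{2} - \frac{25280}{9777} \gamma_{3} + \frac{8848}{9777} \gamma_{4} + \frac{2528}{9777} \gamma_{5} realises the map — parallel part kept, (v - w)/2 negated, v carried to w.
Answer: \frac{6320}{3259} \gamma_{1} - \frac{7900}{9777} \gamma_{2} - \frac{25280}{9777} \gamma_{3} + \frac{8848}{9777} \gamma_{4} + \frac{2528}{9777} \gamma_{5}


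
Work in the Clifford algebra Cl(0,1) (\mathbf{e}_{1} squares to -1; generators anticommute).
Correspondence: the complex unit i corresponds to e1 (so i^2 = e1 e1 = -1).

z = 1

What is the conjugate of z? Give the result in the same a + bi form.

In blades: z = 1.
Conjugation here is Clifford conjugation: the scalar is fixed and the grade-1 and grade-2 blades all flip sign, giving 1; translating back:
Answer: 1


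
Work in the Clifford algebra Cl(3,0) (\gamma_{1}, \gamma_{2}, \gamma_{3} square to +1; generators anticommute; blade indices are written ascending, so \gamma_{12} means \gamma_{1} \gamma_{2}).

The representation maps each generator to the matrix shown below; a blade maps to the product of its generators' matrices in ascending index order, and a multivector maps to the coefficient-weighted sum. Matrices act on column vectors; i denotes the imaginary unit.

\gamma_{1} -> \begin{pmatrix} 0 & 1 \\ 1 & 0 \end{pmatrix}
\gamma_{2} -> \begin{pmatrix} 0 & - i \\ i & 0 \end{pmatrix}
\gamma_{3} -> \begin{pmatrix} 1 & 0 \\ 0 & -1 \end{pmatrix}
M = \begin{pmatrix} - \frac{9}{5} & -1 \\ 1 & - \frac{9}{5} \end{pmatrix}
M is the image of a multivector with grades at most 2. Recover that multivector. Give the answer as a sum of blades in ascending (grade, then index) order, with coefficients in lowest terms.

Method: 1, rho(\gamma_{1}), rho(\gamma_{2}), rho(\gamma_{3}) form a trace-orthogonal basis of the 2x2 complex matrices (tr(X Y) = 2 if X = Y, else 0), so M = m0*1 + m1*rho(\gamma_{1}) + m2*rho(\gamma_{2}) + m3*rho(\gamma_{3}) with m0 = tr(M)/2 = - \frac{9}{5}, m1 = tr(M rho(\gamma_{1}))/2 = 0, m2 = tr(M rho(\gamma_{2}))/2 = - i, m3 = tr(M rho(\gamma_{3}))/2 = 0.
Multiplying table entries, the bivector images are rho(\gamma_{12}) = i*rho(\gamma_{3}), rho(\gamma_{13}) = -i*rho(\gamma_{2}), rho(\gamma_{23}) = i*rho(\gamma_{1}); with real blade coefficients the real parts of m0..m3 are the coefficients of 1, \gamma_{1}, \gamma_{2}, \gamma_{3} and the imaginary parts give the bivectors (\gamma_{23}: Im m1, \gamma_{13}: -Im m2, \gamma_{12}: Im m3).
Answer: -\frac{9}{5} + \gamma_{13}


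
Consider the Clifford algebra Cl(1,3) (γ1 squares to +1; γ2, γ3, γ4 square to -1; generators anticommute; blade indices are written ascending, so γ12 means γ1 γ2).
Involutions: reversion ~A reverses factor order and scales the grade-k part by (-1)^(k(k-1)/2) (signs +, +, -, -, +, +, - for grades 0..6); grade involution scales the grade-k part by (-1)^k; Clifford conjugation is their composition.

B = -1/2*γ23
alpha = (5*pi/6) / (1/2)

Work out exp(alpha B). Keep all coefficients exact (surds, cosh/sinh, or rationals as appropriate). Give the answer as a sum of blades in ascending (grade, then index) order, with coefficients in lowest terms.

B^2 = (-1/2)^2*(γ23)^2 = 1/4*(-1) = -1/4 (a basis 2-blade squares to minus the product of its generators' squares).
B^2 = -1/4 — the negative square puts this in the circular regime; l = 1/2, alpha*l = 5*pi/6, so exp(alpha B) = cos(5*pi/6) + (sin(5*pi/6)/(1/2))*B = -sqrt(3)/2 + (1)*B.
Answer: -sqrt(3)/2 - 1/2*γ23


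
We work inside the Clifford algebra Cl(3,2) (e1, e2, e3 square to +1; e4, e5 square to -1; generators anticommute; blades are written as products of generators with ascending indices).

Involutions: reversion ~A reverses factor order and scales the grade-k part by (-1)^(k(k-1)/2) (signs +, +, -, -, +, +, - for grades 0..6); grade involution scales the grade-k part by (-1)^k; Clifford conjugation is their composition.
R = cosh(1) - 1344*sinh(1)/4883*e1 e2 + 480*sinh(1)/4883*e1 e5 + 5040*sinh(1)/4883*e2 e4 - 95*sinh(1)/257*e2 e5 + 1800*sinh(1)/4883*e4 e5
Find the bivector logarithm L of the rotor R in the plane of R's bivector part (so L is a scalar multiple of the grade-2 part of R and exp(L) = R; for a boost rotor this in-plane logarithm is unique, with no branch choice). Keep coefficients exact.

The scalar part of R is cosh(1), which determines |rapidity| via cosh; the sign lives in the bivector part, and pairing them (bivector part over sinh of the rapidity = the plane) gives the unique in-plane L = rapidity * plane.
Concretely: cosh(rapidity) = cosh(1) gives rapidity = ±1, and since rapidity/sinh(rapidity) is even the sign is immaterial: L = (rapidity/sinh(rapidity)) * <R>_2 = (1/sinh(1)) * <R>_2.
Answer: -1344/4883*e1 e2 + 480/4883*e1 e5 + 5040/4883*e2 e4 - 95/257*e2 e5 + 1800/4883*e4 e5


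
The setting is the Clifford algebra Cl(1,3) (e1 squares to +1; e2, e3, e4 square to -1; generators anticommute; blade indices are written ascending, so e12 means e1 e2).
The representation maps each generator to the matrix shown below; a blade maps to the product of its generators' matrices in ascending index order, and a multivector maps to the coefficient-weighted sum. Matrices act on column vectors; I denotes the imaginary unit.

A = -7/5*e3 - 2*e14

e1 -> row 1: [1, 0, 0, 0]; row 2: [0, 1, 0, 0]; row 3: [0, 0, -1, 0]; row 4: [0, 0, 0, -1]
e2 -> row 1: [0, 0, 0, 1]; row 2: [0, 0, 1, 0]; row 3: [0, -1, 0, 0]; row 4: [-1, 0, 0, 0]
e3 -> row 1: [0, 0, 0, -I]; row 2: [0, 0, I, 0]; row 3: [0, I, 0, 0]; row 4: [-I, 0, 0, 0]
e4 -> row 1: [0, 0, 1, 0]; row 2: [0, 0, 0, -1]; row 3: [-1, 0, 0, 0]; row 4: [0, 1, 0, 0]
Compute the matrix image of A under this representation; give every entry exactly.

Bivector images (products of the table entries): rho(e14) = rho(e1)rho(e4) = row 1: [0, 0, 1, 0]; row 2: [0, 0, 0, -1]; row 3: [1, 0, 0, 0]; row 4: [0, -1, 0, 0].
M = (-7/5)*rho(e3) + (-2)*rho(e14), summed entrywise:
Answer: row 1: [0, 0, -2, 7*I/5]; row 2: [0, 0, -7*I/5, 2]; row 3: [-2, -7*I/5, 0, 0]; row 4: [7*I/5, 2, 0, 0]


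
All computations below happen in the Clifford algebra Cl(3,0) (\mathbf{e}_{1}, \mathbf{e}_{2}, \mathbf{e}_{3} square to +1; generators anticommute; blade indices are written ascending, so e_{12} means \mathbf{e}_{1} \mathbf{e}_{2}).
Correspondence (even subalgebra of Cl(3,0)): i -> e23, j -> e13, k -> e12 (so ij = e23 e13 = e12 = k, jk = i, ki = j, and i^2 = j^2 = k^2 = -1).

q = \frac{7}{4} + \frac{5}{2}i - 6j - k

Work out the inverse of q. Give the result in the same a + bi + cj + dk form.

In blades: q = \frac{7}{4} - e_{12} - 6 e_{13} + \frac{5}{2} e_{23}.
With qbar = \frac{7}{4} + e_{12} + 6 e_{13} - \frac{5}{2} e_{23} (scalar fixed, mapped units negated), q qbar = \frac{741}{16} (the sum of squared coefficients), so q^-1 = qbar / (\frac{741}{16}) = \frac{28}{741} + \frac{16}{741} e_{12} + \frac{32}{247} e_{13} - \frac{40}{741} e_{23}; translating back:
Answer: \frac{28}{741} - \frac{40}{741}i + \frac{32}{247}j + \frac{16}{741}k


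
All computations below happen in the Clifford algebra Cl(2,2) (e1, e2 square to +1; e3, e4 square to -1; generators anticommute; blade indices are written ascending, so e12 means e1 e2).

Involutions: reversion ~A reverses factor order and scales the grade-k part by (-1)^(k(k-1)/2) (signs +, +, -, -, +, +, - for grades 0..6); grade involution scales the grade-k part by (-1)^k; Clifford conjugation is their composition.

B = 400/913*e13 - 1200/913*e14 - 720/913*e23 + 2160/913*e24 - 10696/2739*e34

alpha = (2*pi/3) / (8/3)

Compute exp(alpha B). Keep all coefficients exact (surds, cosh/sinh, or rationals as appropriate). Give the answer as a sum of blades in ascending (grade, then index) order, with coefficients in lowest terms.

B^2 term by term: the squares give (400/913)^2*(e13)^2 + (-1200/913)^2*(e14)^2 + (-720/913)^2*(e23)^2 + (2160/913)^2*(e24)^2 + (-10696/2739)^2*(e34)^2 = 160000/833569*(+1) + 1440000/833569*(+1) + 518400/833569*(+1) + 4665600/833569*(+1) + 114404416/7502121*(-1) = -64/9 (each basis 2-blade squares to minus the product of its generators' squares); cross terms between blades sharing an index anticommute and cancel; the commuting (index-disjoint) pairs give grade-4 terms 2*c*c'*(blade product), which cancel blade by blade — e1234: -1728000/833569 + 1728000/833569 = 0 — confirming B is simple. So B^2 = -64/9.
B^2 = -64/9 — a negative square means the series sums to a rotation: l = 8/3, alpha*l = 2*pi/3, so exp(alpha B) = cos(2*pi/3) + (sin(2*pi/3)/(8/3))*B = -1/2 + (3*sqrt(3)/16)*B.
Answer: -1/2 + 75*sqrt(3)/913*e13 - 225*sqrt(3)/913*e14 - 135*sqrt(3)/913*e23 + 405*sqrt(3)/913*e24 - 1337*sqrt(3)/1826*e34


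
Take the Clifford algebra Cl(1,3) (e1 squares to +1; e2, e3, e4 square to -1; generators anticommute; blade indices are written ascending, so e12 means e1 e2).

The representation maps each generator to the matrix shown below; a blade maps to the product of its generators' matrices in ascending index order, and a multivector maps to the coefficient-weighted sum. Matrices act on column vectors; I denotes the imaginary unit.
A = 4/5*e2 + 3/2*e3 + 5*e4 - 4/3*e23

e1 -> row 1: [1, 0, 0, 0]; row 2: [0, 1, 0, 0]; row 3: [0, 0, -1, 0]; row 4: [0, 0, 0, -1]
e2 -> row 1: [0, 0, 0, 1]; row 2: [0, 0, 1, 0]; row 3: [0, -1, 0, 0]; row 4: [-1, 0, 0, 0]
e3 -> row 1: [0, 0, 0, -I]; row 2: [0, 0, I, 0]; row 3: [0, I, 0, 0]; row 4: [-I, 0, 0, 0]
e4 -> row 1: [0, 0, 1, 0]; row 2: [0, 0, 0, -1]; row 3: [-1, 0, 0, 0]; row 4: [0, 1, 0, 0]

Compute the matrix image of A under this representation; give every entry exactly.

Bivector images (products of the table entries): rho(e23) = rho(e2)rho(e3) = row 1: [-I, 0, 0, 0]; row 2: [0, I, 0, 0]; row 3: [0, 0, -I, 0]; row 4: [0, 0, 0, I].
M = (4/5)*rho(e2) + (3/2)*rho(e3) + (5)*rho(e4) + (-4/3)*rho(e23), summed entrywise:
Answer: row 1: [4*I/3, 0, 5, 4/5 - 3*I/2]; row 2: [0, -4*I/3, 4/5 + 3*I/2, -5]; row 3: [-5, -4/5 + 3*I/2, 4*I/3, 0]; row 4: [-4/5 - 3*I/2, 5, 0, -4*I/3]


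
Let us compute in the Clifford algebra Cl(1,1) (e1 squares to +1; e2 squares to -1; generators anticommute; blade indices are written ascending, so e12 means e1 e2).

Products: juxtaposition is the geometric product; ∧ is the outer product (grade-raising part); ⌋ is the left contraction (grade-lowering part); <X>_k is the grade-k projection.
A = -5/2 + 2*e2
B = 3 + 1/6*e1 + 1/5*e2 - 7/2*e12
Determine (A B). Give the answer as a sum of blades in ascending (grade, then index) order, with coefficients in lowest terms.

step 1: -79/10 - 89/12*e1 + 11/2*e2 + 101/12*e12
Answer: -79/10 - 89/12*e1 + 11/2*e2 + 101/12*e12


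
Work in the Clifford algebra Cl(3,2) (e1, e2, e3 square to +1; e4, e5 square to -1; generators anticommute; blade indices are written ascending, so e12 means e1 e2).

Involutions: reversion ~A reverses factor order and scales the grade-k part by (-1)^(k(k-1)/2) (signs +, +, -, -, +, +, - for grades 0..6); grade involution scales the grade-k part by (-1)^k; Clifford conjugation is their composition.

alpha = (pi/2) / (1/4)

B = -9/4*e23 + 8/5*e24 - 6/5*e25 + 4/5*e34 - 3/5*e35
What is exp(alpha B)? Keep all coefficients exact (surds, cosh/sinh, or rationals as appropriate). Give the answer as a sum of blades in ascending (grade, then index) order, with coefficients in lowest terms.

B^2 term by term: the squares give (-9/4)^2*(e23)^2 + (8/5)^2*(e24)^2 + (-6/5)^2*(e25)^2 + (4/5)^2*(e34)^2 + (-3/5)^2*(e35)^2 = 81/16*(-1) + 64/25*(+1) + 36/25*(+1) + 16/25*(+1) + 9/25*(+1) = -1/16 (each basis 2-blade squares to minus the product of its generators' squares); cross terms between blades sharing an index anticommute and cancel; the commuting (index-disjoint) pairs give grade-4 terms 2*c*c'*(blade product), which cancel blade by blade — e2345: 48/25 - 48/25 = 0 — confirming B is simple. So B^2 = -1/16.
B^2 = -1/16 — a negative square means the series sums to a rotation: l = 1/4, alpha*l = pi/2, so exp(alpha B) = cos(pi/2) + (sin(pi/2)/(1/4))*B = 0 + (4)*B.
Answer: -9*e23 + 32/5*e24 - 24/5*e25 + 16/5*e34 - 12/5*e35


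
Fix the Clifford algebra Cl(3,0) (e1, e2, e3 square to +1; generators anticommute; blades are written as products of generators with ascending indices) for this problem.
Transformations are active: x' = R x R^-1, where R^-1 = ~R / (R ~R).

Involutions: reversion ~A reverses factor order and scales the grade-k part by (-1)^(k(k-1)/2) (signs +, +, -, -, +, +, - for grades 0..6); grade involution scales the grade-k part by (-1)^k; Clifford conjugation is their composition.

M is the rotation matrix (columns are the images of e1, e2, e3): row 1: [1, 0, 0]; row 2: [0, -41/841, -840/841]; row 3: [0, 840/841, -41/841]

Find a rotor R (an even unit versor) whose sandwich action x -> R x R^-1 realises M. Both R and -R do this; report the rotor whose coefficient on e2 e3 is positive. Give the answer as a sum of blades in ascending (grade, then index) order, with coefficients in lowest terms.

Method: write R = a + b12*e1 e2 + b13*e1 e3 + b23*e2 e3 with a^2 + b12^2 + b13^2 + b23^2 = 1 (so R^-1 = ~R). Expanding the columns R e_j ~R gives tr M = 4a^2 - 1 and, from the antisymmetric part, M21 - M12 = -4a*b12, M13 - M31 = 4a*b13, M32 - M23 = -4a*b23.
Here tr M = 759/841, so a^2 = (1 + tr M)/4 = 400/841 and a = ±20/29. Taking a = 20/29: M21 - M12 = 0, M13 - M31 = 0, M32 - M23 = 1680/841, giving b12 = 0, b13 = 0, b23 = -21/29, i.e. R = 20/29 - 21/29*e2 e3.
Its e2 e3 coefficient is negative, so report the other preimage -R.
Answer: -20/29 + 21/29*e2 e3. Note: both R and -R realise this M (trace 759/841); the covering map identifies them, and the e2 e3-coefficient sign is the tie-breaker.


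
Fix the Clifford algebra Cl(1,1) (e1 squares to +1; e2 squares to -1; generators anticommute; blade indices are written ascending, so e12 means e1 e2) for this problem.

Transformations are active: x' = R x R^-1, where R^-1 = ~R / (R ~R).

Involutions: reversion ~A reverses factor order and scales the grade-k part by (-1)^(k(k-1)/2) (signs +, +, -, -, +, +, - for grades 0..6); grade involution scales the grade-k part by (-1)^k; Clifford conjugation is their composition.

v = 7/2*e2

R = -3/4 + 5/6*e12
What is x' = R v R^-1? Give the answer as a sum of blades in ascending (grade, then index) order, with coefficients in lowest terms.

~R = -3/4 - 5/6*e12, and R ~R = -19/144, so R^-1 = ~R / (-19/144).
R v = -35/12*e1 - 21/8*e2
Answer: -630/19*e1 - 1267/38*e2


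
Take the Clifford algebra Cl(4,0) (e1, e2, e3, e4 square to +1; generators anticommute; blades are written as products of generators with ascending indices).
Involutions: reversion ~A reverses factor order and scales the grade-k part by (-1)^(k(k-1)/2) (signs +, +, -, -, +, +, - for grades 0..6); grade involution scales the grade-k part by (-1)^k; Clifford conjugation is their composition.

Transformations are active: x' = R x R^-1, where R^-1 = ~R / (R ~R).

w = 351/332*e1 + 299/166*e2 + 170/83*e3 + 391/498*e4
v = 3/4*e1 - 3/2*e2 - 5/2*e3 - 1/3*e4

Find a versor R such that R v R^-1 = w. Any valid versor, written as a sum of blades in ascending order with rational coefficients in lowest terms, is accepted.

Key observation: q(v) = q(w) = 1321/144 (sandwiches preserve the norm), so R = v + w = 150/83*e1 + 25/83*e2 - 75/166*e3 + 75/166*e4 works whenever it is invertible — the component of v along it is kept and (v - w)/2 reverses, sending v to w.
Answer: 150/83*e1 + 25/83*e2 - 75/166*e3 + 75/166*e4


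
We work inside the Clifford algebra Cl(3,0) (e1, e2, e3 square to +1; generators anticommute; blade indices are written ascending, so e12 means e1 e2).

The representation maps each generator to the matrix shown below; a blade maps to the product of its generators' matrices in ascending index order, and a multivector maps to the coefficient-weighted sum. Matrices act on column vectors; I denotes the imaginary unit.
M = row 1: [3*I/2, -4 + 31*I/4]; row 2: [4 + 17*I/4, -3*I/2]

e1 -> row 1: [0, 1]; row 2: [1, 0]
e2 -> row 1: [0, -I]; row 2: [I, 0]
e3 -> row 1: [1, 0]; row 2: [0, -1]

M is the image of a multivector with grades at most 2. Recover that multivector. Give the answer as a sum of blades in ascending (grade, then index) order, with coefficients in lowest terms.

Method: 1, rho(e1), rho(e2), rho(e3) form a trace-orthogonal basis of the 2x2 complex matrices (tr(X Y) = 2 if X = Y, else 0), so M = m0*1 + m1*rho(e1) + m2*rho(e2) + m3*rho(e3) with m0 = tr(M)/2 = 0, m1 = tr(M rho(e1))/2 = 6*I, m2 = tr(M rho(e2))/2 = -7/4 - 4*I, m3 = tr(M rho(e3))/2 = 3*I/2.
Multiplying table entries, the bivector images are rho(e12) = I*rho(e3), rho(e13) = -I*rho(e2), rho(e23) = I*rho(e1); with real blade coefficients the real parts of m0..m3 are the coefficients of 1, e1, e2, e3 and the imaginary parts give the bivectors (e23: Im m1, e13: -Im m2, e12: Im m3).
Answer: -7/4*e2 + 3/2*e12 + 4*e13 + 6*e23


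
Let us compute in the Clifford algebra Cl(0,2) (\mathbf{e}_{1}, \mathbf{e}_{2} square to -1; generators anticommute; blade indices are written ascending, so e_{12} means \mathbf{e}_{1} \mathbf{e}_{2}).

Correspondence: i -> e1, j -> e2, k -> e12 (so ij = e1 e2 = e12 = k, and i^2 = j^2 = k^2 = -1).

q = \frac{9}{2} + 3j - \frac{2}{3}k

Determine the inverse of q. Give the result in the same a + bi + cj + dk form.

In blades: q = \frac{9}{2} + 3 e_{2} - \frac{2}{3} e_{12}.
With qbar = \frac{9}{2} - 3 e_{2} + \frac{2}{3} e_{12} (scalar fixed, mapped units negated), q qbar = \frac{1069}{36} (the sum of squared coefficients), so q^-1 = qbar / (\frac{1069}{36}) = \frac{162}{1069} - \frac{108}{1069} e_{2} + \frac{24}{1069} e_{12}; translating back:
Answer: \frac{162}{1069} - \frac{108}{1069}j + \frac{24}{1069}k


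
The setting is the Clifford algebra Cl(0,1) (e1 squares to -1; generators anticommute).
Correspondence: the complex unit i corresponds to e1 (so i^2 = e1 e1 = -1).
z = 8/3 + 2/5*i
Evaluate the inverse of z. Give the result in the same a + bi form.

In blades: z = 8/3 + 2/5*e1.
With qbar = 8/3 - 2/5*e1 (scalar fixed, mapped units negated), z qbar = 1636/225 (the sum of squared coefficients), so z^-1 = qbar / (1636/225) = 150/409 - 45/818*e1; translating back:
Answer: 150/409 - 45/818*i


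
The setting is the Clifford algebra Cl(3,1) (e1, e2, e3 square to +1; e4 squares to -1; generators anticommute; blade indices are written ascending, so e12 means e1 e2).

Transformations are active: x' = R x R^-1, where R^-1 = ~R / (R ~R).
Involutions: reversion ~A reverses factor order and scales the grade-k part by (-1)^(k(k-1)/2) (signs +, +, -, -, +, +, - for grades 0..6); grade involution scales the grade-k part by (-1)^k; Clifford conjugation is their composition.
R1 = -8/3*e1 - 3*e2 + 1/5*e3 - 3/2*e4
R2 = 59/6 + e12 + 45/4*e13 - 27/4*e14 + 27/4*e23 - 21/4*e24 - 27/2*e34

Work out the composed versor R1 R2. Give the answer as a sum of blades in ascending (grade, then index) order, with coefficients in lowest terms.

Distribute over the terms of R1 (each basis-blade product reordered to ascending indices, repeated generators contracted through their squares):
(-8/3*e1) R2 = -236/9*e1 - 8/3*e2 - 30*e3 + 18*e4 - 18*e123 + 14*e124 + 36*e134
(-3*e2) R2 = 3*e1 - 59/2*e2 - 81/4*e3 + 63/4*e4 + 135/4*e123 - 81/4*e124 + 81/2*e234
(1/5*e3) R2 = -9/4*e1 - 27/20*e2 + 59/30*e3 - 27/10*e4 + 1/5*e123 + 27/20*e134 + 21/20*e234
(-3/2*e4) R2 = 81/8*e1 + 63/8*e2 + 81/4*e3 - 59/4*e4 - 3/2*e124 - 135/8*e134 - 81/8*e234
Summing the partial products and collecting blades:
Answer: -1105/72*e1 - 3077/120*e2 - 841/30*e3 + 163/10*e4 + 319/20*e123 - 31/4*e124 + 819/40*e134 + 1257/40*e234


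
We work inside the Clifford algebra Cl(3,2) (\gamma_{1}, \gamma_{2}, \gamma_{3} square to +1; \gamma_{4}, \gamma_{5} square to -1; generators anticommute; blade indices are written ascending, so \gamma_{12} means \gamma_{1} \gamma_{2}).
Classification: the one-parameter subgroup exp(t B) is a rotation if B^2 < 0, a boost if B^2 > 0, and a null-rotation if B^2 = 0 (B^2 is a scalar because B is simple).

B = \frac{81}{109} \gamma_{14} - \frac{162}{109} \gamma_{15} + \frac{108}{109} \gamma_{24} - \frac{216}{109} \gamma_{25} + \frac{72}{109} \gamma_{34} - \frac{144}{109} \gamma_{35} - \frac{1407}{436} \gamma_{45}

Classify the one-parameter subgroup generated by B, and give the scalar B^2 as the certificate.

B^2 term by term: the squares give (\frac{81}{109})^2*(\gamma_{14})^2 + (-\frac{162}{109})^2*(\gamma_{15})^2 + (\frac{108}{109})^2*(\gamma_{24})^2 + (-\frac{216}{109})^2*(\gamma_{25})^2 + (\frac{72}{109})^2*(\gamma_{34})^2 + (-\frac{144}{109})^2*(\gamma_{35})^2 + (-\frac{1407}{436})^2*(\gamma_{45})^2 = \frac{6561}{11881}*(+1) + \frac{26244}{11881}*(+1) + \frac{11664}{11881}*(+1) + \frac{46656}{11881}*(+1) + \frac{5184}{11881}*(+1) + \frac{20736}{11881}*(+1) + \frac{1979649}{190096}*(-1) = -\frac{9}{16} (each basis 2-blade squares to minus the product of its generators' squares); cross terms between blades sharing an index anticommute and cancel; the commuting (index-disjoint) pairs give grade-4 terms 2*c*c'*(blade product), which cancel blade by blade — \gamma_{1245}: \frac{34992}{11881} - \frac{34992}{11881} = 0; \gamma_{1345}: \frac{23328}{11881} - \frac{23328}{11881} = 0; \gamma_{2345}: \frac{31104}{11881} - \frac{31104}{11881} = 0 — confirming B is simple. So B^2 = -\frac{9}{16}.
Answer: rotation, certificate B^2 = -\frac{9}{16}. B^2 = -\frac{9}{16} is basis-independent, so its sign is the whole story.


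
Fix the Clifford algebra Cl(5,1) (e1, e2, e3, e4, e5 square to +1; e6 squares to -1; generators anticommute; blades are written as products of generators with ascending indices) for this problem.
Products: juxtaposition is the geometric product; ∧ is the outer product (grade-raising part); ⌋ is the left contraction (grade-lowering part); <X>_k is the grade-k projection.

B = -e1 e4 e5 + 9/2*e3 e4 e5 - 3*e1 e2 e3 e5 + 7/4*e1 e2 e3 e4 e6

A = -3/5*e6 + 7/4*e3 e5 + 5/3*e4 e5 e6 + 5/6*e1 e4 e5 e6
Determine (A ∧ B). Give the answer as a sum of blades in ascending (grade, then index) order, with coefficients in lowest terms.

step 1: -3/5*e1 e4 e5 e6 + 27/10*e3 e4 e5 e6 + 9/5*e1 e2 e3 e5 e6
Answer: -3/5*e1 e4 e5 e6 + 27/10*e3 e4 e5 e6 + 9/5*e1 e2 e3 e5 e6


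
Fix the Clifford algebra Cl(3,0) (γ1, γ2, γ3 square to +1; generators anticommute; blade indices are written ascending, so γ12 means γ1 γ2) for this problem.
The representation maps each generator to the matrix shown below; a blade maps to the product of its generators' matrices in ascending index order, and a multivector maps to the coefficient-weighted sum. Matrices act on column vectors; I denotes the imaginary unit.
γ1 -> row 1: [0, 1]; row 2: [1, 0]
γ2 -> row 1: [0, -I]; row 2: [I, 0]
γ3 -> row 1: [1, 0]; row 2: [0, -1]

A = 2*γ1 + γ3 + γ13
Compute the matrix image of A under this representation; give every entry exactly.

Bivector images (products of the table entries): rho(γ13) = rho(γ1)rho(γ3) = row 1: [0, -1]; row 2: [1, 0].
M = (2)*rho(γ1) + (1)*rho(γ3) + (1)*rho(γ13), summed entrywise:
Answer: row 1: [1, 1]; row 2: [3, -1]


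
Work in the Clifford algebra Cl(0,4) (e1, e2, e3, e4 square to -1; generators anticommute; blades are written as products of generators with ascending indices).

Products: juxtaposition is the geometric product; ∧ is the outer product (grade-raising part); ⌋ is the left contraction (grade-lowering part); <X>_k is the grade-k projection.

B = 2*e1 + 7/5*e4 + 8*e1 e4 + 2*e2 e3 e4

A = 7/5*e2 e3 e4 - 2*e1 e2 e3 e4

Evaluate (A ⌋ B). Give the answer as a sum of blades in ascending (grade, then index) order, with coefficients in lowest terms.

step 1: 14/5
Answer: 14/5


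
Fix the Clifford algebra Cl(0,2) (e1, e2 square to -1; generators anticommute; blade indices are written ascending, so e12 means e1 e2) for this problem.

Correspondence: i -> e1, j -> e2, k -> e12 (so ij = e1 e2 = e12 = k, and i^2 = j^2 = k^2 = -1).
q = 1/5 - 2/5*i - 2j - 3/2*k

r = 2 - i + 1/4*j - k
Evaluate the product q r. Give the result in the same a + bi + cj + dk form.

In blades: q = 1/5 - 2/5*e1 - 2*e2 - 3/2*e12, r = 2 - e1 + 1/4*e2 - e12.
Distribute q over r term by term (generator squares from the signature, products reordered to ascending indices): (1/5)*r = 2/5 - 1/5*e1 + 1/20*e2 - 1/5*e12; (-2/5*e1)*r = -2/5 - 4/5*e1 - 2/5*e2 - 1/10*e12; (-2*e2)*r = 1/2 + 2*e1 - 4*e2 - 2*e12; (-3/2*e12)*r = -3/2 + 3/8*e1 + 3/2*e2 - 3*e12.
Sum: -1 + 11/8*e1 - 57/20*e2 - 53/10*e12; translating back through the correspondence:
Answer: -1 + 11/8*i - 57/20*j - 53/10*k


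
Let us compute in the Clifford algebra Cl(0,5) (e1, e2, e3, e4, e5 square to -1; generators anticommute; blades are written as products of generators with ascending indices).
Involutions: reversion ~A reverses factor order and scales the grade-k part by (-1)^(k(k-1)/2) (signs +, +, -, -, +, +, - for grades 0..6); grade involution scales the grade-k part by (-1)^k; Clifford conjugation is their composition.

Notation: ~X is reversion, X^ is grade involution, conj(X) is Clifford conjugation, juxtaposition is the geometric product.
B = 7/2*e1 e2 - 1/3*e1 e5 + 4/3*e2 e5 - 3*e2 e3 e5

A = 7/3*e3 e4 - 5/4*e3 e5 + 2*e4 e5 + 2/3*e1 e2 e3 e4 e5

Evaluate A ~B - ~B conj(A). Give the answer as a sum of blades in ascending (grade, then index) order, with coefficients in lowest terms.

first term: 15/4*e2 + 5/12*e1 e3 + 4/3*e1 e4 - 5/3*e2 e3 + 8/3*e2 e4 + 8/9*e1 e3 e4 - 52/9*e2 e3 e4 + 7*e2 e4 e5 + 7/3*e3 e4 e5 - 49/6*e1 e2 e3 e4 + 35/8*e1 e2 e3 e5 - 7*e1 e2 e4 e5 + 7/9*e1 e3 e4 e5 - 28/9*e2 e3 e4 e5
second term: -15/4*e2 + 5/12*e1 e3 - 8/3*e1 e4 - 5/3*e2 e3 + 8/3*e2 e4 - 8/9*e1 e3 e4 - 56/9*e2 e3 e4 + 7*e2 e4 e5 - 7/3*e3 e4 e5 + 49/6*e1 e2 e3 e4 - 35/8*e1 e2 e3 e5 + 7*e1 e2 e4 e5 - 7/9*e1 e3 e4 e5 + 28/9*e2 e3 e4 e5
Answer: 15/2*e2 + 4*e1 e4 + 16/9*e1 e3 e4 + 4/9*e2 e3 e4 + 14/3*e3 e4 e5 - 49/3*e1 e2 e3 e4 + 35/4*e1 e2 e3 e5 - 14*e1 e2 e4 e5 + 14/9*e1 e3 e4 e5 - 56/9*e2 e3 e4 e5


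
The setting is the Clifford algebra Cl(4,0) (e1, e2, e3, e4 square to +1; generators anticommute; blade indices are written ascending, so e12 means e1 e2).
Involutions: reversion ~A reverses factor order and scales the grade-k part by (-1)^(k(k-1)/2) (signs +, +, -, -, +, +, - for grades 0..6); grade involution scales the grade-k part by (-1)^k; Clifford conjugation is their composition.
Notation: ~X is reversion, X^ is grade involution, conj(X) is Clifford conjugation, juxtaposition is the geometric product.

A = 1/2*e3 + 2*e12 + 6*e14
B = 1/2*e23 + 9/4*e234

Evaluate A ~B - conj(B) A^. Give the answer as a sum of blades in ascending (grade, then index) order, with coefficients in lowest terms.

first term: 1/4*e2 - e13 + 9/8*e24 - 27/2*e123 - 9/2*e134 - 3*e1234
second term: 1/4*e2 + e13 + 9/8*e24 - 27/2*e123 - 9/2*e134 - 3*e1234
Answer: -2*e13


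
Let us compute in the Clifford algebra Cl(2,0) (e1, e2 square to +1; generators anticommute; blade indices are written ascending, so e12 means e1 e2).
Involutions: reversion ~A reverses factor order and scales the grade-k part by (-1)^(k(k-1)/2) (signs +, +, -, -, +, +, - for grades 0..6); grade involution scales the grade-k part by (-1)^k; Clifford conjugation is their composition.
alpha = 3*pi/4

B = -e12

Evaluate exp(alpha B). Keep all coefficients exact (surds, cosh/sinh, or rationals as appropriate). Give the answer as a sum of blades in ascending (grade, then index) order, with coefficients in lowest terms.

B^2 = (-1)^2*(e12)^2 = 1*(-1) = -1 (a basis 2-blade squares to minus the product of its generators' squares).
B^2 = -1 — since the square is negative, the closed form is circular: l = 1, alpha*l = 3*pi/4, so exp(alpha B) = cos(3*pi/4) + (sin(3*pi/4)/1)*B = -sqrt(2)/2 + (sqrt(2)/2)*B.
Answer: -sqrt(2)/2 - sqrt(2)/2*e12


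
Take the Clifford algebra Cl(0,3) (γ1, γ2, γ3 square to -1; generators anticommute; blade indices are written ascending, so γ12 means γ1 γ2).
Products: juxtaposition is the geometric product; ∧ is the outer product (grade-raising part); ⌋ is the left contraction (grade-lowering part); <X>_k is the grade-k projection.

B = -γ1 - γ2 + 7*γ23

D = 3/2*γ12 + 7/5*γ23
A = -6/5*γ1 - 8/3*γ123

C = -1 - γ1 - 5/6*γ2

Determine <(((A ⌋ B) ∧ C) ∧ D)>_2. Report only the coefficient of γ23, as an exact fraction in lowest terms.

step 1: -6/5
step 2: 6/5 + 6/5*γ1 + γ2
step 3: 9/5*γ12 + 42/25*γ23 + 42/25*γ123
step 4: 9/5*γ12 + 42/25*γ23
Answer: 42/25


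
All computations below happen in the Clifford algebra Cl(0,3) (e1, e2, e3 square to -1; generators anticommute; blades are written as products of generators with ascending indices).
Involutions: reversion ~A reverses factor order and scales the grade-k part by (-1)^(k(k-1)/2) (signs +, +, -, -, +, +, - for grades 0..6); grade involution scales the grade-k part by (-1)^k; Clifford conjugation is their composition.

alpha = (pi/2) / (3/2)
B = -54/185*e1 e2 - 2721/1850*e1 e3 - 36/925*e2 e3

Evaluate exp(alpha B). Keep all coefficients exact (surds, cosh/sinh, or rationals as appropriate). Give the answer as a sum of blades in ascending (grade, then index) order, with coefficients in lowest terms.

B^2 term by term: the squares give (-54/185)^2*(e1 e2)^2 + (-2721/1850)^2*(e1 e3)^2 + (-36/925)^2*(e2 e3)^2 = 2916/34225*(-1) + 7403841/3422500*(-1) + 1296/855625*(-1) = -9/4 (each basis 2-blade squares to minus the product of its generators' squares); cross terms between blades sharing an index anticommute and cancel. So B^2 = -9/4.
B^2 = -9/4 — circular case — the even/odd split gives cos and sin: l = 3/2, alpha*l = pi/2, so exp(alpha B) = cos(pi/2) + (sin(pi/2)/(3/2))*B = 0 + (2/3)*B.
Answer: -36/185*e1 e2 - 907/925*e1 e3 - 24/925*e2 e3


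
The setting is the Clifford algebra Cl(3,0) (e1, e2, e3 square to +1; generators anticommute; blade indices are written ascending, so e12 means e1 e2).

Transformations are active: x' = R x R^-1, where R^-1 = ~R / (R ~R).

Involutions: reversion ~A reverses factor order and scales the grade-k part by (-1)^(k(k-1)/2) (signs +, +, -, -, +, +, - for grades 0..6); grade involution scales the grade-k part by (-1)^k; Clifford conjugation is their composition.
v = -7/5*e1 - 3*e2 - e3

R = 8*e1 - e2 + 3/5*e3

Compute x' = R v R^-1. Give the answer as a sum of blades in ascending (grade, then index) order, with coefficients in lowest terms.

~R = 8*e1 - e2 + 3/5*e3, and R ~R = 1634/25, so R^-1 = ~R / (1634/25).
R v = -44/5 - 127/5*e12 - 179/25*e13 + 14/5*e23
Answer: -3081/4085*e1 + 2671/817*e2 + 685/817*e3


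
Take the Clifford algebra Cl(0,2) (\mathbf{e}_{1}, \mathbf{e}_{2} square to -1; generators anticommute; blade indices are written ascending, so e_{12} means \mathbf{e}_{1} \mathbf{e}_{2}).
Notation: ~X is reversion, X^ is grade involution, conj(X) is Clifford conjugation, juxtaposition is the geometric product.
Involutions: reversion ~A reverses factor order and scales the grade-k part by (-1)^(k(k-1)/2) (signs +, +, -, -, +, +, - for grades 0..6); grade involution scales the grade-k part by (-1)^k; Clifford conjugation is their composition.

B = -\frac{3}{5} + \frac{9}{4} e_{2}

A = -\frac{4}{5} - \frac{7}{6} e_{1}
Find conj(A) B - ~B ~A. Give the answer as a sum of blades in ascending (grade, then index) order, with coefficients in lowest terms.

first term: \frac{12}{25} - \frac{7}{10} e_{1} - \frac{9}{5} e_{2} + \frac{21}{8} e_{12}
second term: \frac{12}{25} + \frac{7}{10} e_{1} - \frac{9}{5} e_{2} + \frac{21}{8} e_{12}
Answer: -\frac{7}{5} e_{1}


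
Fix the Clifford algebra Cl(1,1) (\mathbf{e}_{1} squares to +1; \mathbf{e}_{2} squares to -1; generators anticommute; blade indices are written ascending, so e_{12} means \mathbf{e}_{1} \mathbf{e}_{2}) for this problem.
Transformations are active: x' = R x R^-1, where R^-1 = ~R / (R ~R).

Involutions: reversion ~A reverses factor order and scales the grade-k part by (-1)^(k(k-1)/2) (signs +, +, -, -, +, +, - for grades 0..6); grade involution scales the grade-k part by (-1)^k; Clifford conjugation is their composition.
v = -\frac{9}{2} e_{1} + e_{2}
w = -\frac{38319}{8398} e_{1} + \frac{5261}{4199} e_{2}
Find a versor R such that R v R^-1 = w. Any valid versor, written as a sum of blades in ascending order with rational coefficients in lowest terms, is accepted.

Take R = v + w = -\frac{38055}{4199} e_{1} + \frac{9460}{4199} e_{2}. Because q(v) = q(w) = \frac{77}{4}, conjugation by R sends v exactly to w.
Answer: -\frac{38055}{4199} e_{1} + \frac{9460}{4199} e_{2}


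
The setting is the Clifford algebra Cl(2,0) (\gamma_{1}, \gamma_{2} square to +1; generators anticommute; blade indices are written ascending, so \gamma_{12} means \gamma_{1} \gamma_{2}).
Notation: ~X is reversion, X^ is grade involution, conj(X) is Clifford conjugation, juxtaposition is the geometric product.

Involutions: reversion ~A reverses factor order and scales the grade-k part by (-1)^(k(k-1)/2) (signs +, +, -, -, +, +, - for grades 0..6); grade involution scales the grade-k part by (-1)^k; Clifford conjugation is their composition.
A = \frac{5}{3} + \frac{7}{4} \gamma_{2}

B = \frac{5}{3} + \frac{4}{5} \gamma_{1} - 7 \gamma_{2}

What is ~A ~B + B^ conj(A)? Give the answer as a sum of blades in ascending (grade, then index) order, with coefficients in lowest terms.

first term: -\frac{341}{36} + \frac{4}{3} \gamma_{1} - \frac{35}{4} \gamma_{2} - \frac{7}{5} \gamma_{12}
second term: -\frac{341}{36} - \frac{4}{3} \gamma_{1} + \frac{35}{4} \gamma_{2} + \frac{7}{5} \gamma_{12}
Answer: -\frac{341}{18}


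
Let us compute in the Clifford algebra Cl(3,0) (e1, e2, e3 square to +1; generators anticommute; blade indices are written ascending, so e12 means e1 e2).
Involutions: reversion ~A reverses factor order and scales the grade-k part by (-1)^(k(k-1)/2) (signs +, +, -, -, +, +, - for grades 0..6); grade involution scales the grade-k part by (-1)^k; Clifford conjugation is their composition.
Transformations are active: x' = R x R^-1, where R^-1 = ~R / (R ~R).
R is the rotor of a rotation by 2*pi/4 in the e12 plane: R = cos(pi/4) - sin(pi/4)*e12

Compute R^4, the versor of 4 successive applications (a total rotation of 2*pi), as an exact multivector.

Rotor phase runs at HALF the rotation angle; powers of one rotor simply add phase, so after 4 steps in e12 the phase is 4*pi/4 = pi and R^4 = cos(pi) - sin(pi)*e12.
cos(pi) = -1 and sin(pi) = 0, so R^4 = -1. The total rotation 2*pi is 1 full turn, so every vector returns to itself, yet the rotor is -1, on the OTHER sheet of the double cover (an odd number of 2*pi turns).
Answer: -1
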